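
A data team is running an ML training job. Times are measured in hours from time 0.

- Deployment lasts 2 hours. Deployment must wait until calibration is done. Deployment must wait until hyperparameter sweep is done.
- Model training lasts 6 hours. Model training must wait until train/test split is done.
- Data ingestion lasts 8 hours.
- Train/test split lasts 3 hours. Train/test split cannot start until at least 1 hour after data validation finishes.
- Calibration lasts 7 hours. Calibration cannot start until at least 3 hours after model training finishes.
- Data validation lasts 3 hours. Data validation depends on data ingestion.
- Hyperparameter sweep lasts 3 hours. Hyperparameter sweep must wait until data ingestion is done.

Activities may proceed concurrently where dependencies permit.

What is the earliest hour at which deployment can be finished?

Nothing blocks data ingestion, so it runs from hour 0 to hour 8.
Hyperparameter sweep cannot begin until data ingestion (finishes hour 8). It runs from hour 8 to 8 + 3 = hour 11.
After data ingestion (finishes hour 8), data validation can start at hour 8 and finishes at hour 11.
Train/test split waits on data validation (finishes hour 11, plus 1-hour gap → hour 12), so it starts at hour 12 and finishes at 12 + 3 = hour 15.
Model training waits on train/test split (finishes hour 15), so it starts at hour 15 and finishes at 15 + 6 = hour 21.
Calibration cannot begin until model training (finishes hour 21, plus 3-hour gap → hour 24). It runs from hour 24 to 24 + 7 = hour 31.
For deployment: calibration (finishes hour 31); hyperparameter sweep (finishes hour 11). Taking the maximum gives a start of hour 31, and it finishes at 31 + 2 = hour 33.

33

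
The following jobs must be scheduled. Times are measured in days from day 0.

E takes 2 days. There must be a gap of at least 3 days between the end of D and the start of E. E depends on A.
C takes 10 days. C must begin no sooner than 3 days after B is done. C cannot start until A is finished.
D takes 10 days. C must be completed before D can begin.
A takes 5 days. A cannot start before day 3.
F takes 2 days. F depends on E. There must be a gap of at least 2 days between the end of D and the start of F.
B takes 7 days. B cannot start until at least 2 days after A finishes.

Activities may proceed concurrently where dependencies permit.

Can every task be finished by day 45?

No

A cannot begin until its own release at day 3. It runs from day 3 to 3 + 5 = day 8.
B cannot begin until A (finishes day 8, plus 2-day gap → day 10). It runs from day 10 to 10 + 7 = day 17.
C cannot start until B (finishes day 17, plus 3-day gap → day 20); A (finishes day 8). The controlling bound is day 20, so C finishes at 20 + 10 = day 30.
D cannot begin until C (finishes day 30). It runs from day 30 to 30 + 10 = day 40.
For E: D (finishes day 40, plus 3-day gap → day 43); A (finishes day 8). Taking the maximum gives a start of day 43, and it finishes at 43 + 2 = day 45.
F has to wait for E (finishes day 45); D (finishes day 40, plus 2-day gap → day 42). The latest of these is day 45, so F runs day 45 to 45 + 2 = day 47.
The earliest everything can be done is day 47, which is after the deadline of 45, so it is not possible.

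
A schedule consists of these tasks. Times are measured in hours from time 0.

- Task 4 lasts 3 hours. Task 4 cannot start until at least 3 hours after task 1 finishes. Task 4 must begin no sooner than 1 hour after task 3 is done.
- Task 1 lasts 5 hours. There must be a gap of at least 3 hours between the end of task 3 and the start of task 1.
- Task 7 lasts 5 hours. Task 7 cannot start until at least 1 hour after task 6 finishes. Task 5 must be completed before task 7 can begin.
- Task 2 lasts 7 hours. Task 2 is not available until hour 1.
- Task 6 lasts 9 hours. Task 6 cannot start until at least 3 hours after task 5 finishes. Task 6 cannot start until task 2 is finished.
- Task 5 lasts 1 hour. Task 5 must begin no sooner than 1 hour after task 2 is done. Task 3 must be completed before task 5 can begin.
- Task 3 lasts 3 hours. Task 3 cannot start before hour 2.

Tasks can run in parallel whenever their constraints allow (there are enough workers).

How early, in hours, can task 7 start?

23

After its own release at hour 2, task 3 can start at hour 2 and finishes at hour 5.
Task 2 cannot begin until its own release at hour 1. It runs from hour 1 to 1 + 7 = hour 8.
Task 5 cannot start until task 2 (finishes hour 8, plus 1-hour gap → hour 9); task 3 (finishes hour 5). The controlling bound is hour 9, so task 5 finishes at 9 + 1 = hour 10.
Task 6 needs all of task 5 (finishes hour 10, plus 3-hour gap → hour 13); task 2 (finishes hour 8). That puts its earliest start at hour 13; it finishes at 13 + 9 = hour 22.
Task 7 waits on task 6 (finishes hour 22, plus 1-hour gap → hour 23); task 5 (finishes hour 10). The latest of these is hour 23, which is the earliest task 7 can start.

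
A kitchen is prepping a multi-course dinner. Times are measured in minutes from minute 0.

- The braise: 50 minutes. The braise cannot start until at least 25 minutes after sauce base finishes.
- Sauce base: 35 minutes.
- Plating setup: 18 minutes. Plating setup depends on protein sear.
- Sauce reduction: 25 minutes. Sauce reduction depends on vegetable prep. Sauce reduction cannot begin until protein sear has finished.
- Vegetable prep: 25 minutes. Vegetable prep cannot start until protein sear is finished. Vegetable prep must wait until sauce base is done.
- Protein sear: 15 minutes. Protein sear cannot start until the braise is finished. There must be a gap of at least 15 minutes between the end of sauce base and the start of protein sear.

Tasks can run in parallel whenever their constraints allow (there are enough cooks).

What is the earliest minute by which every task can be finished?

Sauce base can start immediately at minute 0; it finishes at minute 35.
The braise waits on sauce base (finishes minute 35, plus 25-minute gap → minute 60), so it starts at minute 60 and finishes at 60 + 50 = minute 110.
Protein sear cannot start until the braise (finishes minute 110); sauce base (finishes minute 35, plus 15-minute gap → minute 50). The controlling bound is minute 110, so protein sear finishes at 110 + 15 = minute 125.
Plating setup waits on protein sear (finishes minute 125), so it starts at minute 125 and finishes at 125 + 18 = minute 143.
For vegetable prep: protein sear (finishes minute 125); sauce base (finishes minute 35). Taking the maximum gives a start of minute 125, and it finishes at 125 + 25 = minute 150.
Sauce reduction has to wait for vegetable prep (finishes minute 150); protein sear (finishes minute 125). The latest of these is minute 150, so sauce reduction runs minute 150 to 150 + 25 = minute 175.
All tasks are finished once the last one completes. Finish times: Sauce base at 35, The braise at 110, Protein sear at 125, Vegetable prep at 150, Sauce reduction at 175, Plating setup at 143. The latest is minute 175.

175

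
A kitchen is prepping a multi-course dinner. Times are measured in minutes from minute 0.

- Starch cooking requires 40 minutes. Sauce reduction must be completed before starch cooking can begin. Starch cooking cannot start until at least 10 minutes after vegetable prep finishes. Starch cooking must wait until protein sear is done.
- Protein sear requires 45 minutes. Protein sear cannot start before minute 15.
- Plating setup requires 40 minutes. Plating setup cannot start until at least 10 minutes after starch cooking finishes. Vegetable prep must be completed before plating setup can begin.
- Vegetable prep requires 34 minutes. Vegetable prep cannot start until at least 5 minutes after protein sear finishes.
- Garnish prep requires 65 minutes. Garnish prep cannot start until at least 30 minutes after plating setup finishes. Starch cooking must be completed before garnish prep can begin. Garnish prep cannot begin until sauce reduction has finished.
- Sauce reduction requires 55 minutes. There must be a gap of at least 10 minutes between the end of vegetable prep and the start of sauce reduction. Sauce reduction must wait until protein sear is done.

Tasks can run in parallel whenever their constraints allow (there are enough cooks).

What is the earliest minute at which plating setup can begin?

After its own release at minute 15, protein sear can start at minute 15 and finishes at minute 60.
Vegetable prep cannot begin until protein sear (finishes minute 60, plus 5-minute gap → minute 65). It runs from minute 65 to 65 + 34 = minute 99.
Sauce reduction has to wait for vegetable prep (finishes minute 99, plus 10-minute gap → minute 109); protein sear (finishes minute 60). The latest of these is minute 109, so sauce reduction runs minute 109 to 109 + 55 = minute 164.
Starch cooking has to wait for sauce reduction (finishes minute 164); vegetable prep (finishes minute 99, plus 10-minute gap → minute 109); protein sear (finishes minute 60). The latest of these is minute 164, so starch cooking runs minute 164 to 164 + 40 = minute 204.
Plating setup waits on starch cooking (finishes minute 204, plus 10-minute gap → minute 214); vegetable prep (finishes minute 99). The latest of these is minute 214, which is the earliest plating setup can start.

214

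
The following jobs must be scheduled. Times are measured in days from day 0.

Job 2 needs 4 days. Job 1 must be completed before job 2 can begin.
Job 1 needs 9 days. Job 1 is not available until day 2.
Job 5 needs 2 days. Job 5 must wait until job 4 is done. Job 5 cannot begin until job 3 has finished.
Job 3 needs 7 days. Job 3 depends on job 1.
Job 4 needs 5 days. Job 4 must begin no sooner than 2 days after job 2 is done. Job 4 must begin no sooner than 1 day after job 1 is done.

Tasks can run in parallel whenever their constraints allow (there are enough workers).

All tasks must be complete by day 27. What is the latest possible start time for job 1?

5

Job 5 must finish by day 27; it takes 2 days, so it must start by 27 − 2 = day 25.
Job 4 has to be done before job 5 (must start by day 25). That means finishing by day 25, i.e. starting by 25 − 5 = day 20.
Job 2 must finish before job 4 (must start by day 20, minus 2-day gap → day 18). With a 4-day duration, job 2 must start by 18 − 4 = day 14.
Since job 5 (must start by day 25) depends on it, job 3 must finish by day 25. Backing off its 7-day duration gives a latest start of day 18.
Job 1 must finish in time for job 2 (must start by day 14); job 3 (must start by day 18); job 4 (must start by day 20, minus 1-day gap → day 19). The tightest is day 14, so job 1 must start by 14 − 9 = day 5.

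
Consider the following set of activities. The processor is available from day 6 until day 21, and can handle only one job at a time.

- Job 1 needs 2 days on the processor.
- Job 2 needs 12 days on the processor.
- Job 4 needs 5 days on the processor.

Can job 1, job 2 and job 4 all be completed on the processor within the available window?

No

The processor window is 21 − 6 = 15 days.
Running back to back, the jobs need 2 + 12 + 5 = 19 days on the processor.
Since 19 > 15, they cannot all fit.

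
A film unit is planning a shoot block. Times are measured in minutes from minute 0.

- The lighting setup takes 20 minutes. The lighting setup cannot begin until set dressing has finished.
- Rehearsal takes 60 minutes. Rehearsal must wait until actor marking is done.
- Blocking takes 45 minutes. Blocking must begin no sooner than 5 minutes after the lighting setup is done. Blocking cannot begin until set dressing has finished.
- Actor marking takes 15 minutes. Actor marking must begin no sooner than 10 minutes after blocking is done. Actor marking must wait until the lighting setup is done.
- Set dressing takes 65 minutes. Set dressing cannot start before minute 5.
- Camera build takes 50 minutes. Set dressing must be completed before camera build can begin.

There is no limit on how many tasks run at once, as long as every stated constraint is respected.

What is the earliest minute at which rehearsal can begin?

After its own release at minute 5, set dressing can start at minute 5 and finishes at minute 70.
The lighting setup cannot begin until set dressing (finishes minute 70). It runs from minute 70 to 70 + 20 = minute 90.
For blocking: the lighting setup (finishes minute 90, plus 5-minute gap → minute 95); set dressing (finishes minute 70). Taking the maximum gives a start of minute 95, and it finishes at 95 + 45 = minute 140.
For actor marking: blocking (finishes minute 140, plus 10-minute gap → minute 150); the lighting setup (finishes minute 90). Taking the maximum gives a start of minute 150, and it finishes at 150 + 15 = minute 165.
Rehearsal waits on actor marking (finishes minute 165), so the earliest it can start is minute 165.

165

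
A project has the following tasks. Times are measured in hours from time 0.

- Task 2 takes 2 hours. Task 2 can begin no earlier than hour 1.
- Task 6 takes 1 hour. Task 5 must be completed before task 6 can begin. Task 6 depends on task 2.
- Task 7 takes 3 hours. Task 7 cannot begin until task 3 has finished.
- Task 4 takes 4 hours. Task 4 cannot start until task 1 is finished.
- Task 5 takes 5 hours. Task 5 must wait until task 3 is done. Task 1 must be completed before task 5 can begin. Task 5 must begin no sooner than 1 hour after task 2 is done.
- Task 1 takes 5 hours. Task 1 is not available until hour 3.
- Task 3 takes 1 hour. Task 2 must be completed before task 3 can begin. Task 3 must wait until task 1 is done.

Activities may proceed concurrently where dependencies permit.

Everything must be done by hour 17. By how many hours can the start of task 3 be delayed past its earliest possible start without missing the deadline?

2

Task 2 cannot begin until its own release at hour 1. It runs from hour 1 to 1 + 2 = hour 3.
Task 1 cannot begin until its own release at hour 3. It runs from hour 3 to 3 + 5 = hour 8.
Task 3 needs all of task 2 (finishes hour 3); task 1 (finishes hour 8). That puts its earliest start at hour 8; it finishes at 8 + 1 = hour 9.

Working backward from the deadline:
Task 6 must finish by hour 17; it takes 1 hour, so it must start by 17 − 1 = hour 16.
Task 5 must finish before task 6 (must start by hour 16). With a 5-hour duration, task 5 must start by 16 − 5 = hour 11.
Task 7 must finish by hour 17; it takes 3 hours, so it must start by 17 − 3 = hour 14.
For task 3: task 5 (must start by hour 11); task 7 (must start by hour 14). The most restrictive is hour 11; with a 1-hour duration, task 3 must start by hour 10.
So task 3 can start as early as hour 8 and as late as hour 10, giving 10 − 8 = 2 hours of slack.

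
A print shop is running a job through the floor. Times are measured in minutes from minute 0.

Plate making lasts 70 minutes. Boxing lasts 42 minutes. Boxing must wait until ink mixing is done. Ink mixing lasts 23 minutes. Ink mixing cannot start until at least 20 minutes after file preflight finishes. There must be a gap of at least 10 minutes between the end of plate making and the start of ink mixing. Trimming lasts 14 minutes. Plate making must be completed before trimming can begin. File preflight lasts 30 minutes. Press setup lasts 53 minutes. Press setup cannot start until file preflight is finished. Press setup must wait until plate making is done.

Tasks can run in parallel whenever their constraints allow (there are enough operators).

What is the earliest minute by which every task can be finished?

Nothing blocks plate making, so it runs from minute 0 to minute 70.
Trimming waits on plate making (finishes minute 70), so it starts at minute 70 and finishes at 70 + 14 = minute 84.
File preflight has no prerequisites, so it starts at minute 0 and finishes at minute 30.
Press setup cannot start until file preflight (finishes minute 30); plate making (finishes minute 70). The controlling bound is minute 70, so press setup finishes at 70 + 53 = minute 123.
For ink mixing: file preflight (finishes minute 30, plus 20-minute gap → minute 50); plate making (finishes minute 70, plus 10-minute gap → minute 80). Taking the maximum gives a start of minute 80, and it finishes at 80 + 23 = minute 103.
Boxing cannot begin until ink mixing (finishes minute 103). It runs from minute 103 to 103 + 42 = minute 145.
All tasks are finished once the last one completes. Finish times: File preflight at 30, Plate making at 70, Ink mixing at 103, Press setup at 123, Trimming at 84, Boxing at 145. The latest is minute 145.

145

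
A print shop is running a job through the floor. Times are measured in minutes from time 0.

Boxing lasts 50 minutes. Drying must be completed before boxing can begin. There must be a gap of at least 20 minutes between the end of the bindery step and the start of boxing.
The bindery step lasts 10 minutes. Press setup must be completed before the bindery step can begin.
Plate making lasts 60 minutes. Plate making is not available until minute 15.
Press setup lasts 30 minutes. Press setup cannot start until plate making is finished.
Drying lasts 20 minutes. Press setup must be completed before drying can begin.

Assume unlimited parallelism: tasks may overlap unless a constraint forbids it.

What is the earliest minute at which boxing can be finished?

After its own release at minute 15, plate making can start at minute 15 and finishes at minute 75.
Press setup waits on plate making (finishes minute 75), so it starts at minute 75 and finishes at 75 + 30 = minute 105.
After press setup (finishes minute 105), the bindery step can start at minute 105 and finishes at minute 115.
After press setup (finishes minute 105), drying can start at minute 105 and finishes at minute 125.
Boxing has to wait for drying (finishes minute 125); the bindery step (finishes minute 115, plus 20-minute gap → minute 135). The latest of these is minute 135, so boxing runs minute 135 to 135 + 50 = minute 185.

185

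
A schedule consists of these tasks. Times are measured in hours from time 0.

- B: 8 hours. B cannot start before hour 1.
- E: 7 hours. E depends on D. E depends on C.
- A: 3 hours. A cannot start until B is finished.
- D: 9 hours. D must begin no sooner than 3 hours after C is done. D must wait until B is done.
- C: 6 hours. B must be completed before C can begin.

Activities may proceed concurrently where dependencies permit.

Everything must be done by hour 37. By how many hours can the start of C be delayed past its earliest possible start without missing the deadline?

B waits on its own release at hour 1, so it starts at hour 1 and finishes at 1 + 8 = hour 9.
After B (finishes hour 9), C can start at hour 9 and finishes at hour 15.

Working backward from the deadline:
To finish by hour 37, E (duration 7) must start no later than hour 30.
D must finish before E (must start by hour 30). With a 9-hour duration, D must start by 30 − 9 = hour 21.
For C: D (must start by hour 21, minus 3-hour gap → hour 18); E (must start by hour 30). The most restrictive is hour 18; with a 6-hour duration, C must start by hour 12.
So C can start as early as hour 9 and as late as hour 12, giving 12 − 9 = 3 hours of slack.

3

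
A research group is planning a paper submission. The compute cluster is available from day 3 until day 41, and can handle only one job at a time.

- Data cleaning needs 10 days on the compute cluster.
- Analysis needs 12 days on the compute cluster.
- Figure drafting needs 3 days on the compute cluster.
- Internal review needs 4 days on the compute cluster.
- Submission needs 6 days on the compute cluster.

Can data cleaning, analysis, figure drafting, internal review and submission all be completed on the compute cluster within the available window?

Yes

The compute cluster window is 41 − 3 = 38 days.
Running back to back, the jobs need 10 + 12 + 3 + 4 + 6 = 35 days on the compute cluster.
Since 35 ≤ 38, they fit within the window.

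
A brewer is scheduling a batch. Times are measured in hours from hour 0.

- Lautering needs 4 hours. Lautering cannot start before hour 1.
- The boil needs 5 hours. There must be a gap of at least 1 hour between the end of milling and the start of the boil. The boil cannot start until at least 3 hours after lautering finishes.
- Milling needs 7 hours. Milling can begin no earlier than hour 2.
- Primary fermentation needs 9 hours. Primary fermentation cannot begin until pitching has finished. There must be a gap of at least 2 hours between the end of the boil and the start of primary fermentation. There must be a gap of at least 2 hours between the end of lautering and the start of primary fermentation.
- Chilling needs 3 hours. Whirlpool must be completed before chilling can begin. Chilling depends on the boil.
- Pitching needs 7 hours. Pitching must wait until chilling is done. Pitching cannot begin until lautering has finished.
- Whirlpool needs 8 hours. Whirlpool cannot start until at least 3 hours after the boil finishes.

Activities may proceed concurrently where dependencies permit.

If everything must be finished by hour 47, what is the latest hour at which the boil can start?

Primary fermentation has no dependents, so it just needs to finish by hour 47. Starting by 47 − 9 = hour 38 achieves that.
Since primary fermentation (must start by hour 38) depends on it, pitching must finish by hour 38. Backing off its 7-hour duration gives a latest start of hour 31.
Chilling must finish before pitching (must start by hour 31). With a 3-hour duration, chilling must start by 31 − 3 = hour 28.
Whirlpool must finish before chilling (must start by hour 28). With an 8-hour duration, whirlpool must start by 28 − 8 = hour 20.
For the boil: whirlpool (must start by hour 20, minus 3-hour gap → hour 17); chilling (must start by hour 28); primary fermentation (must start by hour 38, minus 2-hour gap → hour 36). The most restrictive is hour 17; with a 5-hour duration, the boil must start by hour 12.

12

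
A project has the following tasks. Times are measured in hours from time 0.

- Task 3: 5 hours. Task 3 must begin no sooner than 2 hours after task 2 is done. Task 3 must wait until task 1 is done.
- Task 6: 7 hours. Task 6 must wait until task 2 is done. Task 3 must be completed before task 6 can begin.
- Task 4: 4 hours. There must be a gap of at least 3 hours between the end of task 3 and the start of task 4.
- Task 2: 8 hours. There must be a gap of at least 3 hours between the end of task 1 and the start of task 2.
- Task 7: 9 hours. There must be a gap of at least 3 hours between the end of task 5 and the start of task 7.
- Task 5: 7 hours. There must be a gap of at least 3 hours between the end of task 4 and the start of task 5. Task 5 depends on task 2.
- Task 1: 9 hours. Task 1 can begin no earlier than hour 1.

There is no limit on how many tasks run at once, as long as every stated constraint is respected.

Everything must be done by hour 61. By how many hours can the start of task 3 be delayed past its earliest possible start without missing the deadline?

4

After its own release at hour 1, task 1 can start at hour 1 and finishes at hour 10.
Task 2 waits on task 1 (finishes hour 10, plus 3-hour gap → hour 13), so it starts at hour 13 and finishes at 13 + 8 = hour 21.
Task 3 needs all of task 2 (finishes hour 21, plus 2-hour gap → hour 23); task 1 (finishes hour 10). That puts its earliest start at hour 23; it finishes at 23 + 5 = hour 28.

Working backward from the deadline:
Task 7 must finish by hour 61; it takes 9 hours, so it must start by 61 − 9 = hour 52.
Task 5 has to be done before task 7 (must start by hour 52, minus 3-hour gap → hour 49). That means finishing by hour 49, i.e. starting by 49 − 7 = hour 42.
Since task 5 (must start by hour 42, minus 3-hour gap → hour 39) depends on it, task 4 must finish by hour 39. Backing off its 4-hour duration gives a latest start of hour 35.
Task 6 must finish by hour 61; it takes 7 hours, so it must start by 61 − 7 = hour 54.
Task 3 feeds task 4 (must start by hour 35, minus 3-hour gap → hour 32); task 6 (must start by hour 54). Taking the minimum, task 3 must finish by hour 32 and start by 32 − 5 = hour 27.
So task 3 can start as early as hour 23 and as late as hour 27, giving 27 − 23 = 4 hours of slack.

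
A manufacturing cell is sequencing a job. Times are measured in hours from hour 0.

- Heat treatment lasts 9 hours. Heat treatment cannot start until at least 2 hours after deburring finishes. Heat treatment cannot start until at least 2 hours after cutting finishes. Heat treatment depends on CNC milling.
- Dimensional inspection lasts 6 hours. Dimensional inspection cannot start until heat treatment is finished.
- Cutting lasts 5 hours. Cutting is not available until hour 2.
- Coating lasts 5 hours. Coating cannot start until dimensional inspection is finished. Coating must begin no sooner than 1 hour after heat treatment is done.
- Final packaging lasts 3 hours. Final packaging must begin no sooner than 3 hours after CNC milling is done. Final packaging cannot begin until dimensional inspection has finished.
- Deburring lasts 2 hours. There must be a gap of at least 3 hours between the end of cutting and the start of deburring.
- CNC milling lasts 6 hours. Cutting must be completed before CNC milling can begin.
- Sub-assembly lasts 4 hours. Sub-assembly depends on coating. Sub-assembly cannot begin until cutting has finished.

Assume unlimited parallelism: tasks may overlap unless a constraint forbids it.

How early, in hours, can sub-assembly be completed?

38

Cutting waits on its own release at hour 2, so it starts at hour 2 and finishes at 2 + 5 = hour 7.
CNC milling cannot begin until cutting (finishes hour 7). It runs from hour 7 to 7 + 6 = hour 13.
Deburring cannot begin until cutting (finishes hour 7, plus 3-hour gap → hour 10). It runs from hour 10 to 10 + 2 = hour 12.
Heat treatment has to wait for deburring (finishes hour 12, plus 2-hour gap → hour 14); cutting (finishes hour 7, plus 2-hour gap → hour 9); CNC milling (finishes hour 13). The latest of these is hour 14, so heat treatment runs hour 14 to 14 + 9 = hour 23.
Dimensional inspection waits on heat treatment (finishes hour 23), so it starts at hour 23 and finishes at 23 + 6 = hour 29.
Coating has to wait for dimensional inspection (finishes hour 29); heat treatment (finishes hour 23, plus 1-hour gap → hour 24). The latest of these is hour 29, so coating runs hour 29 to 29 + 5 = hour 34.
Sub-assembly has to wait for coating (finishes hour 34); cutting (finishes hour 7). The latest of these is hour 34, so sub-assembly runs hour 34 to 34 + 4 = hour 38.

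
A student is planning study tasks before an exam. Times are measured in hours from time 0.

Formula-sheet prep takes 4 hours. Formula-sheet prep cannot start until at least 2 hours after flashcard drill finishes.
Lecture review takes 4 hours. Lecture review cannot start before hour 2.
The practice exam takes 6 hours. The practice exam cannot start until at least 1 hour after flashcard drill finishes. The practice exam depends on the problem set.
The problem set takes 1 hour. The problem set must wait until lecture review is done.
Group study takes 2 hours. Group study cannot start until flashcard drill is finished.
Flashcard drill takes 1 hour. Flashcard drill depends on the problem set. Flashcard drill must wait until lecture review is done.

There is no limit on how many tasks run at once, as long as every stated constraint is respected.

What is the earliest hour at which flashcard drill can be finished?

8

Lecture review cannot begin until its own release at hour 2. It runs from hour 2 to 2 + 4 = hour 6.
After lecture review (finishes hour 6), the problem set can start at hour 6 and finishes at hour 7.
Flashcard drill needs all of the problem set (finishes hour 7); lecture review (finishes hour 6). That puts its earliest start at hour 7; it finishes at 7 + 1 = hour 8.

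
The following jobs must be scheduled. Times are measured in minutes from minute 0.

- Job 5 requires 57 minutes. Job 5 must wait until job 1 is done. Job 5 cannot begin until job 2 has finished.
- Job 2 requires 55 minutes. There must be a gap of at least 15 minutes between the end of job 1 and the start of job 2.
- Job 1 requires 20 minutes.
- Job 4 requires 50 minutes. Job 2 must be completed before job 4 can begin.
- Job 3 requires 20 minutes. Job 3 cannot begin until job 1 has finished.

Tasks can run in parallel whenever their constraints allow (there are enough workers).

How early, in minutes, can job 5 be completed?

147

Nothing blocks job 1, so it runs from minute 0 to minute 20.
After job 1 (finishes minute 20, plus 15-minute gap → minute 35), job 2 can start at minute 35 and finishes at minute 90.
Job 5 has to wait for job 1 (finishes minute 20); job 2 (finishes minute 90). The latest of these is minute 90, so job 5 runs minute 90 to 90 + 57 = minute 147.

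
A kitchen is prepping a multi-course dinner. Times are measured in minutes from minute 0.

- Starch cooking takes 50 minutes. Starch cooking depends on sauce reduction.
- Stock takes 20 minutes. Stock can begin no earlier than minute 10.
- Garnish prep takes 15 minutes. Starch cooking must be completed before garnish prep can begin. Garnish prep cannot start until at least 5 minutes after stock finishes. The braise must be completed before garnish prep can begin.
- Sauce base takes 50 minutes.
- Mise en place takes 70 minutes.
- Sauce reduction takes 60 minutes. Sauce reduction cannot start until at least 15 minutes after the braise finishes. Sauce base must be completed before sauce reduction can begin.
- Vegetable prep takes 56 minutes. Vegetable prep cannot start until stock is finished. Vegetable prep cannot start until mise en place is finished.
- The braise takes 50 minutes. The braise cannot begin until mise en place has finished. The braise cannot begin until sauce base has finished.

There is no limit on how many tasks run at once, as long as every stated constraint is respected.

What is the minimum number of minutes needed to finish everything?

260

Nothing blocks sauce base, so it runs from minute 0 to minute 50.
Stock cannot begin until its own release at minute 10. It runs from minute 10 to 10 + 20 = minute 30.
Nothing blocks mise en place, so it runs from minute 0 to minute 70.
For vegetable prep: stock (finishes minute 30); mise en place (finishes minute 70). Taking the maximum gives a start of minute 70, and it finishes at 70 + 56 = minute 126.
The braise needs all of mise en place (finishes minute 70); sauce base (finishes minute 50). That puts its earliest start at minute 70; it finishes at 70 + 50 = minute 120.
For sauce reduction: the braise (finishes minute 120, plus 15-minute gap → minute 135); sauce base (finishes minute 50). Taking the maximum gives a start of minute 135, and it finishes at 135 + 60 = minute 195.
After sauce reduction (finishes minute 195), starch cooking can start at minute 195 and finishes at minute 245.
For garnish prep: starch cooking (finishes minute 245); stock (finishes minute 30, plus 5-minute gap → minute 35); the braise (finishes minute 120). Taking the maximum gives a start of minute 245, and it finishes at 245 + 15 = minute 260.
All tasks are finished once the last one completes. Finish times: Mise en place at 70, Stock at 30, Sauce base at 50, The braise at 120, Vegetable prep at 126, Sauce reduction at 195, Starch cooking at 245, Garnish prep at 260. The latest is minute 260.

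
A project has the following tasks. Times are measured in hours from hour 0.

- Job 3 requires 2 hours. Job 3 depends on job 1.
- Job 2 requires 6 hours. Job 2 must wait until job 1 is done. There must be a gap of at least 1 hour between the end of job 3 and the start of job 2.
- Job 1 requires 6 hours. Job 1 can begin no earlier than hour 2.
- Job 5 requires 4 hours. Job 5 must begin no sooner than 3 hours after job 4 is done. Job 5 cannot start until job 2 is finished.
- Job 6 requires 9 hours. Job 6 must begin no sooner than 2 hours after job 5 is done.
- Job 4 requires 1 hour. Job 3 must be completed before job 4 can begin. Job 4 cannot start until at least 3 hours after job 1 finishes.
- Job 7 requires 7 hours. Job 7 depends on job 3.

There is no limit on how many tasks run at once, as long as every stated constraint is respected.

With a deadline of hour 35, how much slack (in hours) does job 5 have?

After its own release at hour 2, job 1 can start at hour 2 and finishes at hour 8.
Job 3 cannot begin until job 1 (finishes hour 8). It runs from hour 8 to 8 + 2 = hour 10.
Job 4 has to wait for job 3 (finishes hour 10); job 1 (finishes hour 8, plus 3-hour gap → hour 11). The latest of these is hour 11, so job 4 runs hour 11 to 11 + 1 = hour 12.
Job 2 cannot start until job 1 (finishes hour 8); job 3 (finishes hour 10, plus 1-hour gap → hour 11). The controlling bound is hour 11, so job 2 finishes at 11 + 6 = hour 17.
Job 5 needs all of job 4 (finishes hour 12, plus 3-hour gap → hour 15); job 2 (finishes hour 17). That puts its earliest start at hour 17; it finishes at 17 + 4 = hour 21.

Working backward from the deadline:
To finish by hour 35, job 6 (duration 9) must start no later than hour 26.
Job 5 feeds into job 6 (must start by hour 26, minus 2-hour gap → hour 24); so job 5 must finish by hour 24 and therefore start by hour 20.
So job 5 can start as early as hour 17 and as late as hour 20, giving 20 − 17 = 3 hours of slack.

3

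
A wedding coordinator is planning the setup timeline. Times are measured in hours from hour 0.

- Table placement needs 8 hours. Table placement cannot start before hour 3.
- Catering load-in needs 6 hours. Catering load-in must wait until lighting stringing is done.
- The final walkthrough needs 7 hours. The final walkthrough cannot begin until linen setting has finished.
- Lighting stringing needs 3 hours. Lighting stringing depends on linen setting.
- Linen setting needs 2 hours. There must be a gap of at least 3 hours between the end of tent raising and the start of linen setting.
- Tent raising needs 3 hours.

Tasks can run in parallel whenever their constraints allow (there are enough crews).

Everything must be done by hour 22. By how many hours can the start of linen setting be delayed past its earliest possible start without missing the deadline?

Nothing blocks tent raising, so it runs from hour 0 to hour 3.
After tent raising (finishes hour 3, plus 3-hour gap → hour 6), linen setting can start at hour 6 and finishes at hour 8.

Working backward from the deadline:
To finish by hour 22, catering load-in (duration 6) must start no later than hour 16.
Lighting stringing feeds into catering load-in (must start by hour 16); so lighting stringing must finish by hour 16 and therefore start by hour 13.
To finish by hour 22, the final walkthrough (duration 7) must start no later than hour 15.
Linen setting must finish in time for lighting stringing (must start by hour 13); the final walkthrough (must start by hour 15). The tightest is hour 13, so linen setting must start by 13 − 2 = hour 11.
So linen setting can start as early as hour 6 and as late as hour 11, giving 11 − 6 = 5 hours of slack.

5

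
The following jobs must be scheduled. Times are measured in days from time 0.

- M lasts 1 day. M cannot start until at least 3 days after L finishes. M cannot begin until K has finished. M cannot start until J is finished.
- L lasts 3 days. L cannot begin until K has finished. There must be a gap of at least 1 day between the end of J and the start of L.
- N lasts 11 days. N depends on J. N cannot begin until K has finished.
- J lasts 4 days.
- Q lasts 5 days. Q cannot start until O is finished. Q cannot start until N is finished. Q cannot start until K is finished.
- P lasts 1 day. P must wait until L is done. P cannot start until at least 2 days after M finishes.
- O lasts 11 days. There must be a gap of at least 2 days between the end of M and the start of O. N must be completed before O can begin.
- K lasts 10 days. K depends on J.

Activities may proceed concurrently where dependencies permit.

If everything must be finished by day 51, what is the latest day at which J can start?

Q has no dependents, so it just needs to finish by day 51. Starting by 51 − 5 = day 46 achieves that.
Since Q (must start by day 46) depends on it, O must finish by day 46. Backing off its 11-day duration gives a latest start of day 35.
P has no dependents, so it just needs to finish by day 51. Starting by 51 − 1 = day 50 achieves that.
M feeds O (must start by day 35, minus 2-day gap → day 33); P (must start by day 50, minus 2-day gap → day 48). Taking the minimum, M must finish by day 33 and start by 33 − 1 = day 32.
L must finish in time for M (must start by day 32, minus 3-day gap → day 29); P (must start by day 50). The tightest is day 29, so L must start by 29 − 3 = day 26.
N has several dependents: O (must start by day 35); Q (must start by day 46). The earliest of those limits is day 35, so N must start by 35 − 11 = day 24.
K must finish in time for L (must start by day 26); M (must start by day 32); N (must start by day 24); Q (must start by day 46). The tightest is day 24, so K must start by 24 − 10 = day 14.
J must finish in time for K (must start by day 14); L (must start by day 26, minus 1-day gap → day 25); M (must start by day 32); N (must start by day 24). The tightest is day 14, so J must start by 14 − 4 = day 10.

10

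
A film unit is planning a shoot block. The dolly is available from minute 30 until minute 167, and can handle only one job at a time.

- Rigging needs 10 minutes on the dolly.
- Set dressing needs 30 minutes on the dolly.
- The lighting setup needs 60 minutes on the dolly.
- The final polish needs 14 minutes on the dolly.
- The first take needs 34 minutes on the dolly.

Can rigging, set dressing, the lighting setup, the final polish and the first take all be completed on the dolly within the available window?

No

The dolly window is 167 − 30 = 137 minutes.
Running back to back, the jobs need 10 + 30 + 60 + 14 + 34 = 148 minutes on the dolly.
Since 148 > 137, they cannot all fit.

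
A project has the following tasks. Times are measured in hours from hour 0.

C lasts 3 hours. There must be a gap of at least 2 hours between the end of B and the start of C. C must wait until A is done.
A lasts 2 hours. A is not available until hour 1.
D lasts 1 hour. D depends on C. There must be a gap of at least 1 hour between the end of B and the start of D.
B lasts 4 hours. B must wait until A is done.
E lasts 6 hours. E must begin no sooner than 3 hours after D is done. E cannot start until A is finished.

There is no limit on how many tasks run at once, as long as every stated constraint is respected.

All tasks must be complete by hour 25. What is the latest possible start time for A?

4

To finish by hour 25, E (duration 6) must start no later than hour 19.
D must finish before E (must start by hour 19, minus 3-hour gap → hour 16). With a 1-hour duration, D must start by 16 − 1 = hour 15.
Since D (must start by hour 15) depends on it, C must finish by hour 15. Backing off its 3-hour duration gives a latest start of hour 12.
B must finish in time for C (must start by hour 12, minus 2-hour gap → hour 10); D (must start by hour 15, minus 1-hour gap → hour 14). The tightest is hour 10, so B must start by 10 − 4 = hour 6.
A must finish in time for B (must start by hour 6); C (must start by hour 12); E (must start by hour 19). The tightest is hour 6, so A must start by 6 − 2 = hour 4.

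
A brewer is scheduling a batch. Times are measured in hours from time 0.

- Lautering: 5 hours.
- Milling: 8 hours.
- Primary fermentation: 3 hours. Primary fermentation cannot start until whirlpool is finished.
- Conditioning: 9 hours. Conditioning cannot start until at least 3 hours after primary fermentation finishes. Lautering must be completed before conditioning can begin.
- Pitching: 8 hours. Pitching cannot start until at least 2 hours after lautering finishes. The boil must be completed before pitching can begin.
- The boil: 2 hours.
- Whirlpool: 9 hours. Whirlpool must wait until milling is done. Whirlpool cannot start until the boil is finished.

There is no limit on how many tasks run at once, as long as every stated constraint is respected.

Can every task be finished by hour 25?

The boil can start immediately at hour 0; it finishes at hour 2.
Lautering has no prerequisites, so it starts at hour 0 and finishes at hour 5.
Pitching needs all of lautering (finishes hour 5, plus 2-hour gap → hour 7); the boil (finishes hour 2). That puts its earliest start at hour 7; it finishes at 7 + 8 = hour 15.
Milling can start immediately at hour 0; it finishes at hour 8.
Whirlpool needs all of milling (finishes hour 8); the boil (finishes hour 2). That puts its earliest start at hour 8; it finishes at 8 + 9 = hour 17.
Primary fermentation cannot begin until whirlpool (finishes hour 17). It runs from hour 17 to 17 + 3 = hour 20.
Conditioning cannot start until primary fermentation (finishes hour 20, plus 3-hour gap → hour 23); lautering (finishes hour 5). The controlling bound is hour 23, so conditioning finishes at 23 + 9 = hour 32.
The earliest everything can be done is hour 32, which is after the deadline of 25, so it is not possible.

No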